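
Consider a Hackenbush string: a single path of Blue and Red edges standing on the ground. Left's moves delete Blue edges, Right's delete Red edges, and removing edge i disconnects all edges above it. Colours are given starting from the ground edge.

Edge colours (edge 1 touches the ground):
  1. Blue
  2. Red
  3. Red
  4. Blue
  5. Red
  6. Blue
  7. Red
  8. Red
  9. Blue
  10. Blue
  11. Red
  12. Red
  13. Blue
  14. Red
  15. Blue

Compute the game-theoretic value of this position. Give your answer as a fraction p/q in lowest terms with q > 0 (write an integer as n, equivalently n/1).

5323/16384

Prefix values for Blue Red Red Blue Red Blue Red Red Blue Blue Red Red Blue Red Blue via {L|R} + simplicity:
v_1 [B]  L=[0]  R=[·]  = 1
v_2 [BR]  L=[0]  R=[1]  = 1/2
v_3 [BRR]  L=[0]  R=[1/2,1]  = 1/4
v_4 [BRRB]  L=[0,1/4]  R=[1/2,1]  = 3/8
v_5 [BRRBR]  L=[0,1/4]  R=[3/8,1/2,1]  = 5/16
v_6 [BRRBRB]  L=[0,1/4,5/16]  R=[3/8,1/2,1]  = 11/32
v_7 [BRRBRBR]  L=[0,1/4,5/16]  R=[11/32,3/8,1/2,1]  = 21/64
v_8 [BRRBRBRR]  L=[0,1/4,5/16]  R=[21/64,11/32,3/8,1/2,1]  = 41/128
v_9 [BRRBRBRRB]  L=[0,1/4,5/16,41/128]  R=[21/64,11/32,3/8,1/2,1]  = 83/256
v_10 [BRRBRBRRBB]  L=[0,1/4,5/16,41/128,83/256]  R=[21/64,11/32,3/8,1/2,1]  = 167/512
v_11 [BRRBRBRRBBR]  L=[0,1/4,5/16,41/128,83/256]  R=[167/512,21/64,11/32,3/8,1/2,1]  = 333/1024
v_12 [BRRBRBRRBBRR]  L=[0,1/4,5/16,41/128,83/256]  R=[333/1024,167/512,21/64,11/32,3/8,1/2,1]  = 665/2048
v_13 [BRRBRBRRBBRRB]  L=[0,1/4,5/16,41/128,83/256,665/2048]  R=[333/1024,167/512,21/64,11/32,3/8,1/2,1]  = 1331/4096
v_14 [BRRBRBRRBBRRBR]  L=[0,1/4,5/16,41/128,83/256,665/2048]  R=[1331/4096,333/1024,167/512,21/64,11/32,3/8,1/2,1]  = 2661/8192
v_15 [BRRBRBRRBBRRBRB]  L=[0,1/4,5/16,41/128,83/256,665/2048,2661/8192]  R=[1331/4096,333/1024,167/512,21/64,11/32,3/8,1/2,1]  = 5323/16384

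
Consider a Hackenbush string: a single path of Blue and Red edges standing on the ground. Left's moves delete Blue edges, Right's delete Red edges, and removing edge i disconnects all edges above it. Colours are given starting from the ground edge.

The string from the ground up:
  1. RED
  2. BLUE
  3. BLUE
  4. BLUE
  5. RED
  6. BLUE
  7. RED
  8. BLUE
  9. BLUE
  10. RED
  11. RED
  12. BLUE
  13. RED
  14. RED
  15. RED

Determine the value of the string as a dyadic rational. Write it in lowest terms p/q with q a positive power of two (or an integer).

Recurse on prefixes of the 15-edge string RED BLUE BLUE BLUE RED BLUE RED BLUE BLUE RED RED BLUE RED RED RED:
R: Left { · }, Right { 0 } => simplest -1
RB: Left { -1 }, Right { 0 } => simplest -1/2
RBB: Left { -1; -1/2 }, Right { 0 } => simplest -1/4
RBBB: Left { -1; -1/2; -1/4 }, Right { 0 } => simplest -1/8
RBBBR: Left { -1; -1/2; -1/4 }, Right { -1/8; 0 } => simplest -3/16
RBBBRB: Left { -1; -1/2; -1/4; -3/16 }, Right { -1/8; 0 } => simplest -5/32
RBBBRBR: Left { -1; -1/2; -1/4; -3/16 }, Right { -5/32; -1/8; 0 } => simplest -11/64
RBBBRBRB: Left { -1; -1/2; -1/4; -3/16; -11/64 }, Right { -5/32; -1/8; 0 } => simplest -21/128
RBBBRBRBB: Left { -1; -1/2; -1/4; -3/16; -11/64; -21/128 }, Right { -5/32; -1/8; 0 } => simplest -41/256
RBBBRBRBBR: Left { -1; -1/2; -1/4; -3/16; -11/64; -21/128 }, Right { -41/256; -5/32; -1/8; 0 } => simplest -83/512
RBBBRBRBBRR: Left { -1; -1/2; -1/4; -3/16; -11/64; -21/128 }, Right { -83/512; -41/256; -5/32; -1/8; 0 } => simplest -167/1024
RBBBRBRBBRRB: Left { -1; -1/2; -1/4; -3/16; -11/64; -21/128; -167/1024 }, Right { -83/512; -41/256; -5/32; -1/8; 0 } => simplest -333/2048
RBBBRBRBBRRBR: Left { -1; -1/2; -1/4; -3/16; -11/64; -21/128; -167/1024 }, Right { -333/2048; -83/512; -41/256; -5/32; -1/8; 0 } => simplest -667/4096
RBBBRBRBBRRBRR: Left { -1; -1/2; -1/4; -3/16; -11/64; -21/128; -167/1024 }, Right { -667/4096; -333/2048; -83/512; -41/256; -5/32; -1/8; 0 } => simplest -1335/8192
RBBBRBRBBRRBRRR: Left { -1; -1/2; -1/4; -3/16; -11/64; -21/128; -167/1024 }, Right { -1335/8192; -667/4096; -333/2048; -83/512; -41/256; -5/32; -1/8; 0 } => simplest -2671/16384

-2671/16384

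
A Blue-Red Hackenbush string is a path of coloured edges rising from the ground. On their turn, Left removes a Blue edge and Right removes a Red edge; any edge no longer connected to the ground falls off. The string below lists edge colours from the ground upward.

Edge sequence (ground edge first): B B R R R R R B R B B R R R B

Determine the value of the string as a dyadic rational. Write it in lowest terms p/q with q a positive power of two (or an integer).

8547/8192

Recurse on prefixes of the 15-edge string B B R R R R R B R B B R R R B:
val_1 [B]  L=[0]  R=[∅]  → 1
val_2 [BB]  L=[0; 1]  R=[∅]  → 2
val_3 [BBR]  L=[0; 1]  R=[2]  → 3/2
val_4 [BBRR]  L=[0; 1]  R=[3/2; 2]  → 5/4
val_5 [BBRRR]  L=[0; 1]  R=[5/4; 3/2; 2]  → 9/8
val_6 [BBRRRR]  L=[0; 1]  R=[9/8; 5/4; 3/2; 2]  → 17/16
val_7 [BBRRRRR]  L=[0; 1]  R=[17/16; 9/8; 5/4; 3/2; 2]  → 33/32
val_8 [BBRRRRRB]  L=[0; 1; 33/32]  R=[17/16; 9/8; 5/4; 3/2; 2]  → 67/64
val_9 [BBRRRRRBR]  L=[0; 1; 33/32]  R=[67/64; 17/16; 9/8; 5/4; 3/2; 2]  → 133/128
val_10 [BBRRRRRBRB]  L=[0; 1; 33/32; 133/128]  R=[67/64; 17/16; 9/8; 5/4; 3/2; 2]  → 267/256
val_11 [BBRRRRRBRBB]  L=[0; 1; 33/32; 133/128; 267/256]  R=[67/64; 17/16; 9/8; 5/4; 3/2; 2]  → 535/512
val_12 [BBRRRRRBRBBR]  L=[0; 1; 33/32; 133/128; 267/256]  R=[535/512; 67/64; 17/16; 9/8; 5/4; 3/2; 2]  → 1069/1024
val_13 [BBRRRRRBRBBRR]  L=[0; 1; 33/32; 133/128; 267/256]  R=[1069/1024; 535/512; 67/64; 17/16; 9/8; 5/4; 3/2; 2]  → 2137/2048
val_14 [BBRRRRRBRBBRRR]  L=[0; 1; 33/32; 133/128; 267/256]  R=[2137/2048; 1069/1024; 535/512; 67/64; 17/16; 9/8; 5/4; 3/2; 2]  → 4273/4096
val_15 [BBRRRRRBRBBRRRB]  L=[0; 1; 33/32; 133/128; 267/256; 4273/4096]  R=[2137/2048; 1069/1024; 535/512; 67/64; 17/16; 9/8; 5/4; 3/2; 2]  → 8547/8192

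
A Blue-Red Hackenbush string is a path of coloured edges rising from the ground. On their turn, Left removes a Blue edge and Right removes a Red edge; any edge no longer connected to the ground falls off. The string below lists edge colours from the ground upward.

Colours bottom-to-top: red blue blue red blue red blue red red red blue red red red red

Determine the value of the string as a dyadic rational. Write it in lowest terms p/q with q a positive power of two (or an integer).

-5599/16384

Build v(s[:k]) for k = 1..15, string s = red blue blue red blue red blue red red red blue red red red red.
r: Left { · }, Right { 0 } -> simplest -1
rb: Left { -1 }, Right { 0 } -> simplest -1/2
rbb: Left { -1; -1/2 }, Right { 0 } -> simplest -1/4
rbbr: Left { -1; -1/2 }, Right { -1/4; 0 } -> simplest -3/8
rbbrb: Left { -1; -1/2; -3/8 }, Right { -1/4; 0 } -> simplest -5/16
rbbrbr: Left { -1; -1/2; -3/8 }, Right { -5/16; -1/4; 0 } -> simplest -11/32
rbbrbrb: Left { -1; -1/2; -3/8; -11/32 }, Right { -5/16; -1/4; 0 } -> simplest -21/64
rbbrbrbr: Left { -1; -1/2; -3/8; -11/32 }, Right { -21/64; -5/16; -1/4; 0 } -> simplest -43/128
rbbrbrbrr: Left { -1; -1/2; -3/8; -11/32 }, Right { -43/128; -21/64; -5/16; -1/4; 0 } -> simplest -87/256
rbbrbrbrrr: Left { -1; -1/2; -3/8; -11/32 }, Right { -87/256; -43/128; -21/64; -5/16; -1/4; 0 } -> simplest -175/512
rbbrbrbrrrb: Left { -1; -1/2; -3/8; -11/32; -175/512 }, Right { -87/256; -43/128; -21/64; -5/16; -1/4; 0 } -> simplest -349/1024
rbbrbrbrrrbr: Left { -1; -1/2; -3/8; -11/32; -175/512 }, Right { -349/1024; -87/256; -43/128; -21/64; -5/16; -1/4; 0 } -> simplest -699/2048
rbbrbrbrrrbrr: Left { -1; -1/2; -3/8; -11/32; -175/512 }, Right { -699/2048; -349/1024; -87/256; -43/128; -21/64; -5/16; -1/4; 0 } -> simplest -1399/4096
rbbrbrbrrrbrrr: Left { -1; -1/2; -3/8; -11/32; -175/512 }, Right { -1399/4096; -699/2048; -349/1024; -87/256; -43/128; -21/64; -5/16; -1/4; 0 } -> simplest -2799/8192
rbbrbrbrrrbrrrr: Left { -1; -1/2; -3/8; -11/32; -175/512 }, Right { -2799/8192; -1399/4096; -699/2048; -349/1024; -87/256; -43/128; -21/64; -5/16; -1/4; 0 } -> simplest -5599/16384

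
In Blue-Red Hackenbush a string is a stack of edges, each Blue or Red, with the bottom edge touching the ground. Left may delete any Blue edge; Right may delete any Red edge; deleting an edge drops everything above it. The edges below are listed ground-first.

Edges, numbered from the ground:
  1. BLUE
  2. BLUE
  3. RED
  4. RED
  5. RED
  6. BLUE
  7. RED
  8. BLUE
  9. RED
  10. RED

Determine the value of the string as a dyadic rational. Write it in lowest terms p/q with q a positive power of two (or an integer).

Build g(s[:k]) for k = 1..10, string s = BLUE BLUE RED RED RED BLUE RED BLUE RED RED.
g_1 [B]  L=[0]  R=[(no moves)]  — 1
g_2 [BB]  L=[0,1]  R=[(no moves)]  — 2
g_3 [BBR]  L=[0,1]  R=[2]  — 3/2
g_4 [BBRR]  L=[0,1]  R=[3/2,2]  — 5/4
g_5 [BBRRR]  L=[0,1]  R=[5/4,3/2,2]  — 9/8
g_6 [BBRRRB]  L=[0,1,9/8]  R=[5/4,3/2,2]  — 19/16
g_7 [BBRRRBR]  L=[0,1,9/8]  R=[19/16,5/4,3/2,2]  — 37/32
g_8 [BBRRRBRB]  L=[0,1,9/8,37/32]  R=[19/16,5/4,3/2,2]  — 75/64
g_9 [BBRRRBRBR]  L=[0,1,9/8,37/32]  R=[75/64,19/16,5/4,3/2,2]  — 149/128
g_10 [BBRRRBRBRR]  L=[0,1,9/8,37/32]  R=[149/128,75/64,19/16,5/4,3/2,2]  — 297/256

297/256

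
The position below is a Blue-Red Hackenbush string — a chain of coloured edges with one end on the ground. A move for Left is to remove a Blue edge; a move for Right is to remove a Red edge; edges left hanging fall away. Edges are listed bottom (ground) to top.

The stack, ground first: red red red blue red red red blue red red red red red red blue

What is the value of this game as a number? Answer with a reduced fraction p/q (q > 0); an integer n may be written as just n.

Prefix values for red red red blue red red red blue red red red red red red blue via {L|R} + simplicity:
value(r) = { none | 0 } -> -1
value(rr) = { none | -1; 0 } -> -2
value(rrr) = { none | -2; -1; 0 } -> -3
value(rrrb) = { -3 | -2; -1; 0 } -> -5/2
value(rrrbr) = { -3 | -5/2; -2; -1; 0 } -> -11/4
value(rrrbrr) = { -3 | -11/4; -5/2; -2; -1; 0 } -> -23/8
value(rrrbrrr) = { -3 | -23/8; -11/4; -5/2; -2; -1; 0 } -> -47/16
value(rrrbrrrb) = { -3; -47/16 | -23/8; -11/4; -5/2; -2; -1; 0 } -> -93/32
value(rrrbrrrbr) = { -3; -47/16 | -93/32; -23/8; -11/4; -5/2; -2; -1; 0 } -> -187/64
value(rrrbrrrbrr) = { -3; -47/16 | -187/64; -93/32; -23/8; -11/4; -5/2; -2; -1; 0 } -> -375/128
value(rrrbrrrbrrr) = { -3; -47/16 | -375/128; -187/64; -93/32; -23/8; -11/4; -5/2; -2; -1; 0 } -> -751/256
value(rrrbrrrbrrrr) = { -3; -47/16 | -751/256; -375/128; -187/64; -93/32; -23/8; -11/4; -5/2; -2; -1; 0 } -> -1503/512
value(rrrbrrrbrrrrr) = { -3; -47/16 | -1503/512; -751/256; -375/128; -187/64; -93/32; -23/8; -11/4; -5/2; -2; -1; 0 } -> -3007/1024
value(rrrbrrrbrrrrrr) = { -3; -47/16 | -3007/1024; -1503/512; -751/256; -375/128; -187/64; -93/32; -23/8; -11/4; -5/2; -2; -1; 0 } -> -6015/2048
value(rrrbrrrbrrrrrrb) = { -3; -47/16; -6015/2048 | -3007/1024; -1503/512; -751/256; -375/128; -187/64; -93/32; -23/8; -11/4; -5/2; -2; -1; 0 } -> -12029/4096

-12029/4096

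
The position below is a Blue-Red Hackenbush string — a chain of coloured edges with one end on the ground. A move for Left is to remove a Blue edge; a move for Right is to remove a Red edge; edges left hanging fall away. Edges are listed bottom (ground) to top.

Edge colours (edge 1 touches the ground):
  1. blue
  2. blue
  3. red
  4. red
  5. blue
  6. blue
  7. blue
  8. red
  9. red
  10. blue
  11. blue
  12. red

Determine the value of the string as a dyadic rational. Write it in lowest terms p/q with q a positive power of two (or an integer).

1485/1024

edge 1 of 12 (blue): { 0 | (no moves) } ⇒ 1
edge 2 of 12 (blue): { 0,1 | (no moves) } ⇒ 2
edge 3 of 12 (red): { 0,1 | 2 } ⇒ 3/2
edge 4 of 12 (red): { 0,1 | 3/2,2 } ⇒ 5/4
edge 5 of 12 (blue): { 0,1,5/4 | 3/2,2 } ⇒ 11/8
edge 6 of 12 (blue): { 0,1,5/4,11/8 | 3/2,2 } ⇒ 23/16
edge 7 of 12 (blue): { 0,1,5/4,11/8,23/16 | 3/2,2 } ⇒ 47/32
edge 8 of 12 (red): { 0,1,5/4,11/8,23/16 | 47/32,3/2,2 } ⇒ 93/64
edge 9 of 12 (red): { 0,1,5/4,11/8,23/16 | 93/64,47/32,3/2,2 } ⇒ 185/128
edge 10 of 12 (blue): { 0,1,5/4,11/8,23/16,185/128 | 93/64,47/32,3/2,2 } ⇒ 371/256
edge 11 of 12 (blue): { 0,1,5/4,11/8,23/16,185/128,371/256 | 93/64,47/32,3/2,2 } ⇒ 743/512
edge 12 of 12 (red): { 0,1,5/4,11/8,23/16,185/128,371/256 | 743/512,93/64,47/32,3/2,2 } ⇒ 1485/1024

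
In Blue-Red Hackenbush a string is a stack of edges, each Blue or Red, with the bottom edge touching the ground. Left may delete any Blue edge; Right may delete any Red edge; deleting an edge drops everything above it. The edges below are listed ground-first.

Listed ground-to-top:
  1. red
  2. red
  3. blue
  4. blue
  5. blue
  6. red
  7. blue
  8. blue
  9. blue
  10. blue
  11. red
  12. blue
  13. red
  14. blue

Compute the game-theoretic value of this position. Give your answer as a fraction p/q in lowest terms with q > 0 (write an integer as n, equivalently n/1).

-4629/4096

r: Left { (no moves) }, Right { 0 } gives simplest -1
rr: Left { (no moves) }, Right { -1, 0 } gives simplest -2
rrb: Left { -2 }, Right { -1, 0 } gives simplest -3/2
rrbb: Left { -2, -3/2 }, Right { -1, 0 } gives simplest -5/4
rrbbb: Left { -2, -3/2, -5/4 }, Right { -1, 0 } gives simplest -9/8
rrbbbr: Left { -2, -3/2, -5/4 }, Right { -9/8, -1, 0 } gives simplest -19/16
rrbbbrb: Left { -2, -3/2, -5/4, -19/16 }, Right { -9/8, -1, 0 } gives simplest -37/32
rrbbbrbb: Left { -2, -3/2, -5/4, -19/16, -37/32 }, Right { -9/8, -1, 0 } gives simplest -73/64
rrbbbrbbb: Left { -2, -3/2, -5/4, -19/16, -37/32, -73/64 }, Right { -9/8, -1, 0 } gives simplest -145/128
rrbbbrbbbb: Left { -2, -3/2, -5/4, -19/16, -37/32, -73/64, -145/128 }, Right { -9/8, -1, 0 } gives simplest -289/256
rrbbbrbbbbr: Left { -2, -3/2, -5/4, -19/16, -37/32, -73/64, -145/128 }, Right { -289/256, -9/8, -1, 0 } gives simplest -579/512
rrbbbrbbbbrb: Left { -2, -3/2, -5/4, -19/16, -37/32, -73/64, -145/128, -579/512 }, Right { -289/256, -9/8, -1, 0 } gives simplest -1157/1024
rrbbbrbbbbrbr: Left { -2, -3/2, -5/4, -19/16, -37/32, -73/64, -145/128, -579/512 }, Right { -1157/1024, -289/256, -9/8, -1, 0 } gives simplest -2315/2048
rrbbbrbbbbrbrb: Left { -2, -3/2, -5/4, -19/16, -37/32, -73/64, -145/128, -579/512, -2315/2048 }, Right { -1157/1024, -289/256, -9/8, -1, 0 } gives simplest -4629/4096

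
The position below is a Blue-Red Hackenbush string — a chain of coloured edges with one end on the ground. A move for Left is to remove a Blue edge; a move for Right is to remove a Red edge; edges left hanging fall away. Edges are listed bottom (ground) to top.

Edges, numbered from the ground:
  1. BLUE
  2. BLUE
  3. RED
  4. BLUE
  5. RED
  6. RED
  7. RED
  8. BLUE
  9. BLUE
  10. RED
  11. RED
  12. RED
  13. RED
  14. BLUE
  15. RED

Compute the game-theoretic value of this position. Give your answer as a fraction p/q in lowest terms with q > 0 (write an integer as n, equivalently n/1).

12677/8192

1 of 15 · B · max L 0 · min R +∞ ⇒ 1
2 of 15 · BB · max L 1 · min R +∞ ⇒ 2
3 of 15 · BBR · max L 1 · min R 2 ⇒ 3/2
4 of 15 · BBRB · max L 3/2 · min R 2 ⇒ 7/4
5 of 15 · BBRBR · max L 3/2 · min R 7/4 ⇒ 13/8
6 of 15 · BBRBRR · max L 3/2 · min R 13/8 ⇒ 25/16
7 of 15 · BBRBRRR · max L 3/2 · min R 25/16 ⇒ 49/32
8 of 15 · BBRBRRRB · max L 49/32 · min R 25/16 ⇒ 99/64
9 of 15 · BBRBRRRBB · max L 99/64 · min R 25/16 ⇒ 199/128
10 of 15 · BBRBRRRBBR · max L 99/64 · min R 199/128 ⇒ 397/256
11 of 15 · BBRBRRRBBRR · max L 99/64 · min R 397/256 ⇒ 793/512
12 of 15 · BBRBRRRBBRRR · max L 99/64 · min R 793/512 ⇒ 1585/1024
13 of 15 · BBRBRRRBBRRRR · max L 99/64 · min R 1585/1024 ⇒ 3169/2048
14 of 15 · BBRBRRRBBRRRRB · max L 3169/2048 · min R 1585/1024 ⇒ 6339/4096
15 of 15 · BBRBRRRBBRRRRBR · max L 3169/2048 · min R 6339/4096 ⇒ 12677/8192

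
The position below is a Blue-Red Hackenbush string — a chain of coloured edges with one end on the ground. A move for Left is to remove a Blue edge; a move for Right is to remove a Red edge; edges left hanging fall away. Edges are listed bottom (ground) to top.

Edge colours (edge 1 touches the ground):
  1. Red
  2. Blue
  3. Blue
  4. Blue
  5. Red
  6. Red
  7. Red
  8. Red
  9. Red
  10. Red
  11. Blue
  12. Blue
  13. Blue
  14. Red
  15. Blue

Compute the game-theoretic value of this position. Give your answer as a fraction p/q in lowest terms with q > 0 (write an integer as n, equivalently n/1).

edge 1 of 15 (Red): { (no moves) | 0 } => -1
edge 2 of 15 (Blue): { -1 | 0 } => -1/2
edge 3 of 15 (Blue): { -1 -1/2 | 0 } => -1/4
edge 4 of 15 (Blue): { -1 -1/2 -1/4 | 0 } => -1/8
edge 5 of 15 (Red): { -1 -1/2 -1/4 | -1/8 0 } => -3/16
edge 6 of 15 (Red): { -1 -1/2 -1/4 | -3/16 -1/8 0 } => -7/32
edge 7 of 15 (Red): { -1 -1/2 -1/4 | -7/32 -3/16 -1/8 0 } => -15/64
edge 8 of 15 (Red): { -1 -1/2 -1/4 | -15/64 -7/32 -3/16 -1/8 0 } => -31/128
edge 9 of 15 (Red): { -1 -1/2 -1/4 | -31/128 -15/64 -7/32 -3/16 -1/8 0 } => -63/256
edge 10 of 15 (Red): { -1 -1/2 -1/4 | -63/256 -31/128 -15/64 -7/32 -3/16 -1/8 0 } => -127/512
edge 11 of 15 (Blue): { -1 -1/2 -1/4 -127/512 | -63/256 -31/128 -15/64 -7/32 -3/16 -1/8 0 } => -253/1024
edge 12 of 15 (Blue): { -1 -1/2 -1/4 -127/512 -253/1024 | -63/256 -31/128 -15/64 -7/32 -3/16 -1/8 0 } => -505/2048
edge 13 of 15 (Blue): { -1 -1/2 -1/4 -127/512 -253/1024 -505/2048 | -63/256 -31/128 -15/64 -7/32 -3/16 -1/8 0 } => -1009/4096
edge 14 of 15 (Red): { -1 -1/2 -1/4 -127/512 -253/1024 -505/2048 | -1009/4096 -63/256 -31/128 -15/64 -7/32 -3/16 -1/8 0 } => -2019/8192
edge 15 of 15 (Blue): { -1 -1/2 -1/4 -127/512 -253/1024 -505/2048 -2019/8192 | -1009/4096 -63/256 -31/128 -15/64 -7/32 -3/16 -1/8 0 } => -4037/16384

-4037/16384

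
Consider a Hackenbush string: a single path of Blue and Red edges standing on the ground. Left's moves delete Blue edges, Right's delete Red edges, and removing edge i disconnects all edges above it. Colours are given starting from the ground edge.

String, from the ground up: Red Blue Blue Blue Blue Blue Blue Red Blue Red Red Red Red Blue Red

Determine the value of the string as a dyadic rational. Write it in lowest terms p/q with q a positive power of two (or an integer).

-379/16384

Build value(s[:k]) for k = 1..15, string s = Red Blue Blue Blue Blue Blue Blue Red Blue Red Red Red Red Blue Red.
R: Left {  }, Right { 0 } gives simplest -1
RB: Left { -1 }, Right { 0 } gives simplest -1/2
RBB: Left { -1; -1/2 }, Right { 0 } gives simplest -1/4
RBBB: Left { -1; -1/2; -1/4 }, Right { 0 } gives simplest -1/8
RBBBB: Left { -1; -1/2; -1/4; -1/8 }, Right { 0 } gives simplest -1/16
RBBBBB: Left { -1; -1/2; -1/4; -1/8; -1/16 }, Right { 0 } gives simplest -1/32
RBBBBBB: Left { -1; -1/2; -1/4; -1/8; -1/16; -1/32 }, Right { 0 } gives simplest -1/64
RBBBBBBR: Left { -1; -1/2; -1/4; -1/8; -1/16; -1/32 }, Right { -1/64; 0 } gives simplest -3/128
RBBBBBBRB: Left { -1; -1/2; -1/4; -1/8; -1/16; -1/32; -3/128 }, Right { -1/64; 0 } gives simplest -5/256
RBBBBBBRBR: Left { -1; -1/2; -1/4; -1/8; -1/16; -1/32; -3/128 }, Right { -5/256; -1/64; 0 } gives simplest -11/512
RBBBBBBRBRR: Left { -1; -1/2; -1/4; -1/8; -1/16; -1/32; -3/128 }, Right { -11/512; -5/256; -1/64; 0 } gives simplest -23/1024
RBBBBBBRBRRR: Left { -1; -1/2; -1/4; -1/8; -1/16; -1/32; -3/128 }, Right { -23/1024; -11/512; -5/256; -1/64; 0 } gives simplest -47/2048
RBBBBBBRBRRRR: Left { -1; -1/2; -1/4; -1/8; -1/16; -1/32; -3/128 }, Right { -47/2048; -23/1024; -11/512; -5/256; -1/64; 0 } gives simplest -95/4096
RBBBBBBRBRRRRB: Left { -1; -1/2; -1/4; -1/8; -1/16; -1/32; -3/128; -95/4096 }, Right { -47/2048; -23/1024; -11/512; -5/256; -1/64; 0 } gives simplest -189/8192
RBBBBBBRBRRRRBR: Left { -1; -1/2; -1/4; -1/8; -1/16; -1/32; -3/128; -95/4096 }, Right { -189/8192; -47/2048; -23/1024; -11/512; -5/256; -1/64; 0 } gives simplest -379/16384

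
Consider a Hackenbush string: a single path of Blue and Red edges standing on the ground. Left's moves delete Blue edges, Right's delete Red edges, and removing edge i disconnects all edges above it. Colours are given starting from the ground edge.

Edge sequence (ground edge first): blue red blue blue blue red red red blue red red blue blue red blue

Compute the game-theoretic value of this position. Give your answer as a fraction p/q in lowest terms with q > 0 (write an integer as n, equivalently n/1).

b: Left { 0 }, Right { (no moves) } gives simplest 1
br: Left { 0 }, Right { 1 } gives simplest 1/2
brb: Left { 0 1/2 }, Right { 1 } gives simplest 3/4
brbb: Left { 0 1/2 3/4 }, Right { 1 } gives simplest 7/8
brbbb: Left { 0 1/2 3/4 7/8 }, Right { 1 } gives simplest 15/16
brbbbr: Left { 0 1/2 3/4 7/8 }, Right { 15/16 1 } gives simplest 29/32
brbbbrr: Left { 0 1/2 3/4 7/8 }, Right { 29/32 15/16 1 } gives simplest 57/64
brbbbrrr: Left { 0 1/2 3/4 7/8 }, Right { 57/64 29/32 15/16 1 } gives simplest 113/128
brbbbrrrb: Left { 0 1/2 3/4 7/8 113/128 }, Right { 57/64 29/32 15/16 1 } gives simplest 227/256
brbbbrrrbr: Left { 0 1/2 3/4 7/8 113/128 }, Right { 227/256 57/64 29/32 15/16 1 } gives simplest 453/512
brbbbrrrbrr: Left { 0 1/2 3/4 7/8 113/128 }, Right { 453/512 227/256 57/64 29/32 15/16 1 } gives simplest 905/1024
brbbbrrrbrrb: Left { 0 1/2 3/4 7/8 113/128 905/1024 }, Right { 453/512 227/256 57/64 29/32 15/16 1 } gives simplest 1811/2048
brbbbrrrbrrbb: Left { 0 1/2 3/4 7/8 113/128 905/1024 1811/2048 }, Right { 453/512 227/256 57/64 29/32 15/16 1 } gives simplest 3623/4096
brbbbrrrbrrbbr: Left { 0 1/2 3/4 7/8 113/128 905/1024 1811/2048 }, Right { 3623/4096 453/512 227/256 57/64 29/32 15/16 1 } gives simplest 7245/8192
brbbbrrrbrrbbrb: Left { 0 1/2 3/4 7/8 113/128 905/1024 1811/2048 7245/8192 }, Right { 3623/4096 453/512 227/256 57/64 29/32 15/16 1 } gives simplest 14491/16384

14491/16384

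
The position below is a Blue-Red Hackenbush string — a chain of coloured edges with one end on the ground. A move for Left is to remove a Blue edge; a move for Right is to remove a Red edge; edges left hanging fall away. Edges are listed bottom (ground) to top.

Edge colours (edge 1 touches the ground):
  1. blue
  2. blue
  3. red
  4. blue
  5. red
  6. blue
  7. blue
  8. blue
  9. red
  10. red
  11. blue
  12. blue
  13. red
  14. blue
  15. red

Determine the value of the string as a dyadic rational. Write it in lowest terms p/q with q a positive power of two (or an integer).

Recurse on prefixes of the 15-edge string blue blue red blue red blue blue blue red red blue blue red blue red:
G_1 [b]  L=[0]  R=[(no moves)]  ⇒ 1
G_2 [bb]  L=[0, 1]  R=[(no moves)]  ⇒ 2
G_3 [bbr]  L=[0, 1]  R=[2]  ⇒ 3/2
G_4 [bbrb]  L=[0, 1, 3/2]  R=[2]  ⇒ 7/4
G_5 [bbrbr]  L=[0, 1, 3/2]  R=[7/4, 2]  ⇒ 13/8
G_6 [bbrbrb]  L=[0, 1, 3/2, 13/8]  R=[7/4, 2]  ⇒ 27/16
G_7 [bbrbrbb]  L=[0, 1, 3/2, 13/8, 27/16]  R=[7/4, 2]  ⇒ 55/32
G_8 [bbrbrbbb]  L=[0, 1, 3/2, 13/8, 27/16, 55/32]  R=[7/4, 2]  ⇒ 111/64
G_9 [bbrbrbbbr]  L=[0, 1, 3/2, 13/8, 27/16, 55/32]  R=[111/64, 7/4, 2]  ⇒ 221/128
G_10 [bbrbrbbbrr]  L=[0, 1, 3/2, 13/8, 27/16, 55/32]  R=[221/128, 111/64, 7/4, 2]  ⇒ 441/256
G_11 [bbrbrbbbrrb]  L=[0, 1, 3/2, 13/8, 27/16, 55/32, 441/256]  R=[221/128, 111/64, 7/4, 2]  ⇒ 883/512
G_12 [bbrbrbbbrrbb]  L=[0, 1, 3/2, 13/8, 27/16, 55/32, 441/256, 883/512]  R=[221/128, 111/64, 7/4, 2]  ⇒ 1767/1024
G_13 [bbrbrbbbrrbbr]  L=[0, 1, 3/2, 13/8, 27/16, 55/32, 441/256, 883/512]  R=[1767/1024, 221/128, 111/64, 7/4, 2]  ⇒ 3533/2048
G_14 [bbrbrbbbrrbbrb]  L=[0, 1, 3/2, 13/8, 27/16, 55/32, 441/256, 883/512, 3533/2048]  R=[1767/1024, 221/128, 111/64, 7/4, 2]  ⇒ 7067/4096
G_15 [bbrbrbbbrrbbrbr]  L=[0, 1, 3/2, 13/8, 27/16, 55/32, 441/256, 883/512, 3533/2048]  R=[7067/4096, 1767/1024, 221/128, 111/64, 7/4, 2]  ⇒ 14133/8192

14133/8192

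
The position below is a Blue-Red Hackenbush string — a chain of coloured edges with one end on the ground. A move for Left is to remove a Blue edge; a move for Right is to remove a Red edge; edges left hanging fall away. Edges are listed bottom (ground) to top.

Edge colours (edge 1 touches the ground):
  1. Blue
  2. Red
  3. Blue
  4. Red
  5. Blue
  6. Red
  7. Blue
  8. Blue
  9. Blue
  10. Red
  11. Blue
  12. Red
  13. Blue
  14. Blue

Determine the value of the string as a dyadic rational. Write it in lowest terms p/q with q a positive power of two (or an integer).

5591/8192

B: Left { 0 }, Right { none } => simplest 1
BR: Left { 0 }, Right { 1 } => simplest 1/2
BRB: Left { 0, 1/2 }, Right { 1 } => simplest 3/4
BRBR: Left { 0, 1/2 }, Right { 3/4, 1 } => simplest 5/8
BRBRB: Left { 0, 1/2, 5/8 }, Right { 3/4, 1 } => simplest 11/16
BRBRBR: Left { 0, 1/2, 5/8 }, Right { 11/16, 3/4, 1 } => simplest 21/32
BRBRBRB: Left { 0, 1/2, 5/8, 21/32 }, Right { 11/16, 3/4, 1 } => simplest 43/64
BRBRBRBB: Left { 0, 1/2, 5/8, 21/32, 43/64 }, Right { 11/16, 3/4, 1 } => simplest 87/128
BRBRBRBBB: Left { 0, 1/2, 5/8, 21/32, 43/64, 87/128 }, Right { 11/16, 3/4, 1 } => simplest 175/256
BRBRBRBBBR: Left { 0, 1/2, 5/8, 21/32, 43/64, 87/128 }, Right { 175/256, 11/16, 3/4, 1 } => simplest 349/512
BRBRBRBBBRB: Left { 0, 1/2, 5/8, 21/32, 43/64, 87/128, 349/512 }, Right { 175/256, 11/16, 3/4, 1 } => simplest 699/1024
BRBRBRBBBRBR: Left { 0, 1/2, 5/8, 21/32, 43/64, 87/128, 349/512 }, Right { 699/1024, 175/256, 11/16, 3/4, 1 } => simplest 1397/2048
BRBRBRBBBRBRB: Left { 0, 1/2, 5/8, 21/32, 43/64, 87/128, 349/512, 1397/2048 }, Right { 699/1024, 175/256, 11/16, 3/4, 1 } => simplest 2795/4096
BRBRBRBBBRBRBB: Left { 0, 1/2, 5/8, 21/32, 43/64, 87/128, 349/512, 1397/2048, 2795/4096 }, Right { 699/1024, 175/256, 11/16, 3/4, 1 } => simplest 5591/8192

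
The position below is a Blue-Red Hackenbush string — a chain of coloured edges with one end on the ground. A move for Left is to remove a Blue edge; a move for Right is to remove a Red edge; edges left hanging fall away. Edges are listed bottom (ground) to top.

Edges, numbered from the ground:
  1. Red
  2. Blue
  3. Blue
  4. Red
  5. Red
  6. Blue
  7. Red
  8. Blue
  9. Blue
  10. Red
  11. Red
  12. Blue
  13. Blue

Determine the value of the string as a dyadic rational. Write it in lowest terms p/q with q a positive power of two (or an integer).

R: Left { (no moves) }, Right { 0 } — simplest -1
RB: Left { -1 }, Right { 0 } — simplest -1/2
RBB: Left { -1,-1/2 }, Right { 0 } — simplest -1/4
RBBR: Left { -1,-1/2 }, Right { -1/4,0 } — simplest -3/8
RBBRR: Left { -1,-1/2 }, Right { -3/8,-1/4,0 } — simplest -7/16
RBBRRB: Left { -1,-1/2,-7/16 }, Right { -3/8,-1/4,0 } — simplest -13/32
RBBRRBR: Left { -1,-1/2,-7/16 }, Right { -13/32,-3/8,-1/4,0 } — simplest -27/64
RBBRRBRB: Left { -1,-1/2,-7/16,-27/64 }, Right { -13/32,-3/8,-1/4,0 } — simplest -53/128
RBBRRBRBB: Left { -1,-1/2,-7/16,-27/64,-53/128 }, Right { -13/32,-3/8,-1/4,0 } — simplest -105/256
RBBRRBRBBR: Left { -1,-1/2,-7/16,-27/64,-53/128 }, Right { -105/256,-13/32,-3/8,-1/4,0 } — simplest -211/512
RBBRRBRBBRR: Left { -1,-1/2,-7/16,-27/64,-53/128 }, Right { -211/512,-105/256,-13/32,-3/8,-1/4,0 } — simplest -423/1024
RBBRRBRBBRRB: Left { -1,-1/2,-7/16,-27/64,-53/128,-423/1024 }, Right { -211/512,-105/256,-13/32,-3/8,-1/4,0 } — simplest -845/2048
RBBRRBRBBRRBB: Left { -1,-1/2,-7/16,-27/64,-53/128,-423/1024,-845/2048 }, Right { -211/512,-105/256,-13/32,-3/8,-1/4,0 } — simplest -1689/4096

-1689/4096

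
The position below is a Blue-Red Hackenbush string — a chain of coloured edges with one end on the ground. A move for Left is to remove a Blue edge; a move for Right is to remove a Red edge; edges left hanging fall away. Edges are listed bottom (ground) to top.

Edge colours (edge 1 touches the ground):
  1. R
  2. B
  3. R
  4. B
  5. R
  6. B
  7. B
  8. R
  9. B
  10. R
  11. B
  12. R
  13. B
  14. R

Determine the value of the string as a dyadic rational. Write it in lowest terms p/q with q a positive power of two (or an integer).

-5291/8192

g(R) = {  | 0 } -> -1
g(RB) = { -1 | 0 } -> -1/2
g(RBR) = { -1 | -1/2,0 } -> -3/4
g(RBRB) = { -1,-3/4 | -1/2,0 } -> -5/8
g(RBRBR) = { -1,-3/4 | -5/8,-1/2,0 } -> -11/16
g(RBRBRB) = { -1,-3/4,-11/16 | -5/8,-1/2,0 } -> -21/32
g(RBRBRBB) = { -1,-3/4,-11/16,-21/32 | -5/8,-1/2,0 } -> -41/64
g(RBRBRBBR) = { -1,-3/4,-11/16,-21/32 | -41/64,-5/8,-1/2,0 } -> -83/128
g(RBRBRBBRB) = { -1,-3/4,-11/16,-21/32,-83/128 | -41/64,-5/8,-1/2,0 } -> -165/256
g(RBRBRBBRBR) = { -1,-3/4,-11/16,-21/32,-83/128 | -165/256,-41/64,-5/8,-1/2,0 } -> -331/512
g(RBRBRBBRBRB) = { -1,-3/4,-11/16,-21/32,-83/128,-331/512 | -165/256,-41/64,-5/8,-1/2,0 } -> -661/1024
g(RBRBRBBRBRBR) = { -1,-3/4,-11/16,-21/32,-83/128,-331/512 | -661/1024,-165/256,-41/64,-5/8,-1/2,0 } -> -1323/2048
g(RBRBRBBRBRBRB) = { -1,-3/4,-11/16,-21/32,-83/128,-331/512,-1323/2048 | -661/1024,-165/256,-41/64,-5/8,-1/2,0 } -> -2645/4096
g(RBRBRBBRBRBRBR) = { -1,-3/4,-11/16,-21/32,-83/128,-331/512,-1323/2048 | -2645/4096,-661/1024,-165/256,-41/64,-5/8,-1/2,0 } -> -5291/8192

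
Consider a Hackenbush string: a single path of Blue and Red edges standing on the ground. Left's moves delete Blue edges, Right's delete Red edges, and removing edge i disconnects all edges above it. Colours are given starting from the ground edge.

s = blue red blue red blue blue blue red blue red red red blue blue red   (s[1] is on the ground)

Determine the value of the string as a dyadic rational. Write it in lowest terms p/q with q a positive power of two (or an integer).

11917/16384

edge 1 of 15 (blue): { 0 | — } → 1
edge 2 of 15 (red): { 0 | 1 } → 1/2
edge 3 of 15 (blue): { 0 1/2 | 1 } → 3/4
edge 4 of 15 (red): { 0 1/2 | 3/4 1 } → 5/8
edge 5 of 15 (blue): { 0 1/2 5/8 | 3/4 1 } → 11/16
edge 6 of 15 (blue): { 0 1/2 5/8 11/16 | 3/4 1 } → 23/32
edge 7 of 15 (blue): { 0 1/2 5/8 11/16 23/32 | 3/4 1 } → 47/64
edge 8 of 15 (red): { 0 1/2 5/8 11/16 23/32 | 47/64 3/4 1 } → 93/128
edge 9 of 15 (blue): { 0 1/2 5/8 11/16 23/32 93/128 | 47/64 3/4 1 } → 187/256
edge 10 of 15 (red): { 0 1/2 5/8 11/16 23/32 93/128 | 187/256 47/64 3/4 1 } → 373/512
edge 11 of 15 (red): { 0 1/2 5/8 11/16 23/32 93/128 | 373/512 187/256 47/64 3/4 1 } → 745/1024
edge 12 of 15 (red): { 0 1/2 5/8 11/16 23/32 93/128 | 745/1024 373/512 187/256 47/64 3/4 1 } → 1489/2048
edge 13 of 15 (blue): { 0 1/2 5/8 11/16 23/32 93/128 1489/2048 | 745/1024 373/512 187/256 47/64 3/4 1 } → 2979/4096
edge 14 of 15 (blue): { 0 1/2 5/8 11/16 23/32 93/128 1489/2048 2979/4096 | 745/1024 373/512 187/256 47/64 3/4 1 } → 5959/8192
edge 15 of 15 (red): { 0 1/2 5/8 11/16 23/32 93/128 1489/2048 2979/4096 | 5959/8192 745/1024 373/512 187/256 47/64 3/4 1 } → 11917/16384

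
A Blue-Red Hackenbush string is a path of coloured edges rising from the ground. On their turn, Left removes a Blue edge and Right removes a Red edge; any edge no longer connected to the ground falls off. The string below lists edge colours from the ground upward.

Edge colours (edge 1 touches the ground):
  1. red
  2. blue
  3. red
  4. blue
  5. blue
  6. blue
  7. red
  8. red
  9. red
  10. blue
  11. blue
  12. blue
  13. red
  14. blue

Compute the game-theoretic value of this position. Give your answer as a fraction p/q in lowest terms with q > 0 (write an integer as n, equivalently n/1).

Prefix values for red blue red blue blue blue red red red blue blue blue red blue via {L|R} + simplicity:
v_1 [r]  L=[(no moves)]  R=[0]  — -1
v_2 [rb]  L=[-1]  R=[0]  — -1/2
v_3 [rbr]  L=[-1]  R=[-1/2, 0]  — -3/4
v_4 [rbrb]  L=[-1, -3/4]  R=[-1/2, 0]  — -5/8
v_5 [rbrbb]  L=[-1, -3/4, -5/8]  R=[-1/2, 0]  — -9/16
v_6 [rbrbbb]  L=[-1, -3/4, -5/8, -9/16]  R=[-1/2, 0]  — -17/32
v_7 [rbrbbbr]  L=[-1, -3/4, -5/8, -9/16]  R=[-17/32, -1/2, 0]  — -35/64
v_8 [rbrbbbrr]  L=[-1, -3/4, -5/8, -9/16]  R=[-35/64, -17/32, -1/2, 0]  — -71/128
v_9 [rbrbbbrrr]  L=[-1, -3/4, -5/8, -9/16]  R=[-71/128, -35/64, -17/32, -1/2, 0]  — -143/256
v_10 [rbrbbbrrrb]  L=[-1, -3/4, -5/8, -9/16, -143/256]  R=[-71/128, -35/64, -17/32, -1/2, 0]  — -285/512
v_11 [rbrbbbrrrbb]  L=[-1, -3/4, -5/8, -9/16, -143/256, -285/512]  R=[-71/128, -35/64, -17/32, -1/2, 0]  — -569/1024
v_12 [rbrbbbrrrbbb]  L=[-1, -3/4, -5/8, -9/16, -143/256, -285/512, -569/1024]  R=[-71/128, -35/64, -17/32, -1/2, 0]  — -1137/2048
v_13 [rbrbbbrrrbbbr]  L=[-1, -3/4, -5/8, -9/16, -143/256, -285/512, -569/1024]  R=[-1137/2048, -71/128, -35/64, -17/32, -1/2, 0]  — -2275/4096
v_14 [rbrbbbrrrbbbrb]  L=[-1, -3/4, -5/8, -9/16, -143/256, -285/512, -569/1024, -2275/4096]  R=[-1137/2048, -71/128, -35/64, -17/32, -1/2, 0]  — -4549/8192

-4549/8192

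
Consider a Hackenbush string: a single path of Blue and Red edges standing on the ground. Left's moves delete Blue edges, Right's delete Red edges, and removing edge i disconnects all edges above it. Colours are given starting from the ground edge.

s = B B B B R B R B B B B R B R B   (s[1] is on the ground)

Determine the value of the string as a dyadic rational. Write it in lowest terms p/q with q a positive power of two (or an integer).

7659/2048

val_1 [B]  L=[0]  R=[none]  — 1
val_2 [BB]  L=[0,1]  R=[none]  — 2
val_3 [BBB]  L=[0,1,2]  R=[none]  — 3
val_4 [BBBB]  L=[0,1,2,3]  R=[none]  — 4
val_5 [BBBBR]  L=[0,1,2,3]  R=[4]  — 7/2
val_6 [BBBBRB]  L=[0,1,2,3,7/2]  R=[4]  — 15/4
val_7 [BBBBRBR]  L=[0,1,2,3,7/2]  R=[15/4,4]  — 29/8
val_8 [BBBBRBRB]  L=[0,1,2,3,7/2,29/8]  R=[15/4,4]  — 59/16
val_9 [BBBBRBRBB]  L=[0,1,2,3,7/2,29/8,59/16]  R=[15/4,4]  — 119/32
val_10 [BBBBRBRBBB]  L=[0,1,2,3,7/2,29/8,59/16,119/32]  R=[15/4,4]  — 239/64
val_11 [BBBBRBRBBBB]  L=[0,1,2,3,7/2,29/8,59/16,119/32,239/64]  R=[15/4,4]  — 479/128
val_12 [BBBBRBRBBBBR]  L=[0,1,2,3,7/2,29/8,59/16,119/32,239/64]  R=[479/128,15/4,4]  — 957/256
val_13 [BBBBRBRBBBBRB]  L=[0,1,2,3,7/2,29/8,59/16,119/32,239/64,957/256]  R=[479/128,15/4,4]  — 1915/512
val_14 [BBBBRBRBBBBRBR]  L=[0,1,2,3,7/2,29/8,59/16,119/32,239/64,957/256]  R=[1915/512,479/128,15/4,4]  — 3829/1024
val_15 [BBBBRBRBBBBRBRB]  L=[0,1,2,3,7/2,29/8,59/16,119/32,239/64,957/256,3829/1024]  R=[1915/512,479/128,15/4,4]  — 7659/2048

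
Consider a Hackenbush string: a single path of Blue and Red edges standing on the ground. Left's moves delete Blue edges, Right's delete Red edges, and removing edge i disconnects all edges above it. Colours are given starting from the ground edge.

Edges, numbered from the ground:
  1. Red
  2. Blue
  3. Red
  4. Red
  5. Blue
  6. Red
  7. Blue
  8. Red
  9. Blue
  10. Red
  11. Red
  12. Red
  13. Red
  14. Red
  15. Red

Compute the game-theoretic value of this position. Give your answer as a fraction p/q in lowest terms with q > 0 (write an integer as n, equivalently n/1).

-13695/16384

Build v(s[:k]) for k = 1..15, string s = Red Blue Red Red Blue Red Blue Red Blue Red Red Red Red Red Red.
edge 1 of 15 (Red): { (no moves) | 0 } => -1
edge 2 of 15 (Blue): { -1 | 0 } => -1/2
edge 3 of 15 (Red): { -1 | -1/2 0 } => -3/4
edge 4 of 15 (Red): { -1 | -3/4 -1/2 0 } => -7/8
edge 5 of 15 (Blue): { -1 -7/8 | -3/4 -1/2 0 } => -13/16
edge 6 of 15 (Red): { -1 -7/8 | -13/16 -3/4 -1/2 0 } => -27/32
edge 7 of 15 (Blue): { -1 -7/8 -27/32 | -13/16 -3/4 -1/2 0 } => -53/64
edge 8 of 15 (Red): { -1 -7/8 -27/32 | -53/64 -13/16 -3/4 -1/2 0 } => -107/128
edge 9 of 15 (Blue): { -1 -7/8 -27/32 -107/128 | -53/64 -13/16 -3/4 -1/2 0 } => -213/256
edge 10 of 15 (Red): { -1 -7/8 -27/32 -107/128 | -213/256 -53/64 -13/16 -3/4 -1/2 0 } => -427/512
edge 11 of 15 (Red): { -1 -7/8 -27/32 -107/128 | -427/512 -213/256 -53/64 -13/16 -3/4 -1/2 0 } => -855/1024
edge 12 of 15 (Red): { -1 -7/8 -27/32 -107/128 | -855/1024 -427/512 -213/256 -53/64 -13/16 -3/4 -1/2 0 } => -1711/2048
edge 13 of 15 (Red): { -1 -7/8 -27/32 -107/128 | -1711/2048 -855/1024 -427/512 -213/256 -53/64 -13/16 -3/4 -1/2 0 } => -3423/4096
edge 14 of 15 (Red): { -1 -7/8 -27/32 -107/128 | -3423/4096 -1711/2048 -855/1024 -427/512 -213/256 -53/64 -13/16 -3/4 -1/2 0 } => -6847/8192
edge 15 of 15 (Red): { -1 -7/8 -27/32 -107/128 | -6847/8192 -3423/4096 -1711/2048 -855/1024 -427/512 -213/256 -53/64 -13/16 -3/4 -1/2 0 } => -13695/16384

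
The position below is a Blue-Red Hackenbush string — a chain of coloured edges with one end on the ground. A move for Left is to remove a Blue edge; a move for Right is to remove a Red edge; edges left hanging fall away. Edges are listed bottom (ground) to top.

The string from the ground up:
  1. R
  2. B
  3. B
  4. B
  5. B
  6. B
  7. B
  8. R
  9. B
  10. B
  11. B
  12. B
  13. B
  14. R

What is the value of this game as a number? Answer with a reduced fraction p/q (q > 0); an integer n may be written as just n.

Prefix values for R B B B B B B R B B B B B R via {L|R} + simplicity:
edge 1 of 14 (R): { — | 0 } so -1
edge 2 of 14 (B): { -1 | 0 } so -1/2
edge 3 of 14 (B): { -1, -1/2 | 0 } so -1/4
edge 4 of 14 (B): { -1, -1/2, -1/4 | 0 } so -1/8
edge 5 of 14 (B): { -1, -1/2, -1/4, -1/8 | 0 } so -1/16
edge 6 of 14 (B): { -1, -1/2, -1/4, -1/8, -1/16 | 0 } so -1/32
edge 7 of 14 (B): { -1, -1/2, -1/4, -1/8, -1/16, -1/32 | 0 } so -1/64
edge 8 of 14 (R): { -1, -1/2, -1/4, -1/8, -1/16, -1/32 | -1/64, 0 } so -3/128
edge 9 of 14 (B): { -1, -1/2, -1/4, -1/8, -1/16, -1/32, -3/128 | -1/64, 0 } so -5/256
edge 10 of 14 (B): { -1, -1/2, -1/4, -1/8, -1/16, -1/32, -3/128, -5/256 | -1/64, 0 } so -9/512
edge 11 of 14 (B): { -1, -1/2, -1/4, -1/8, -1/16, -1/32, -3/128, -5/256, -9/512 | -1/64, 0 } so -17/1024
edge 12 of 14 (B): { -1, -1/2, -1/4, -1/8, -1/16, -1/32, -3/128, -5/256, -9/512, -17/1024 | -1/64, 0 } so -33/2048
edge 13 of 14 (B): { -1, -1/2, -1/4, -1/8, -1/16, -1/32, -3/128, -5/256, -9/512, -17/1024, -33/2048 | -1/64, 0 } so -65/4096
edge 14 of 14 (R): { -1, -1/2, -1/4, -1/8, -1/16, -1/32, -3/128, -5/256, -9/512, -17/1024, -33/2048 | -65/4096, -1/64, 0 } so -131/8192

-131/8192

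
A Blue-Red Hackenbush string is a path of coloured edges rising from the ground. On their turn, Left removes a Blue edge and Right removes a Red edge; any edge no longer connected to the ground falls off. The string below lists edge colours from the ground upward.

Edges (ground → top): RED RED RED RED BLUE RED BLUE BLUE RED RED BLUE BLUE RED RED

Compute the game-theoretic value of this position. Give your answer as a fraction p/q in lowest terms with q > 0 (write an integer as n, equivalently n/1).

R: Left { ∅ }, Right { 0 } = simplest -1
RR: Left { ∅ }, Right { -1; 0 } = simplest -2
RRR: Left { ∅ }, Right { -2; -1; 0 } = simplest -3
RRRR: Left { ∅ }, Right { -3; -2; -1; 0 } = simplest -4
RRRRB: Left { -4 }, Right { -3; -2; -1; 0 } = simplest -7/2
RRRRBR: Left { -4 }, Right { -7/2; -3; -2; -1; 0 } = simplest -15/4
RRRRBRB: Left { -4; -15/4 }, Right { -7/2; -3; -2; -1; 0 } = simplest -29/8
RRRRBRBB: Left { -4; -15/4; -29/8 }, Right { -7/2; -3; -2; -1; 0 } = simplest -57/16
RRRRBRBBR: Left { -4; -15/4; -29/8 }, Right { -57/16; -7/2; -3; -2; -1; 0 } = simplest -115/32
RRRRBRBBRR: Left { -4; -15/4; -29/8 }, Right { -115/32; -57/16; -7/2; -3; -2; -1; 0 } = simplest -231/64
RRRRBRBBRRB: Left { -4; -15/4; -29/8; -231/64 }, Right { -115/32; -57/16; -7/2; -3; -2; -1; 0 } = simplest -461/128
RRRRBRBBRRBB: Left { -4; -15/4; -29/8; -231/64; -461/128 }, Right { -115/32; -57/16; -7/2; -3; -2; -1; 0 } = simplest -921/256
RRRRBRBBRRBBR: Left { -4; -15/4; -29/8; -231/64; -461/128 }, Right { -921/256; -115/32; -57/16; -7/2; -3; -2; -1; 0 } = simplest -1843/512
RRRRBRBBRRBBRR: Left { -4; -15/4; -29/8; -231/64; -461/128 }, Right { -1843/512; -921/256; -115/32; -57/16; -7/2; -3; -2; -1; 0 } = simplest -3687/1024

-3687/1024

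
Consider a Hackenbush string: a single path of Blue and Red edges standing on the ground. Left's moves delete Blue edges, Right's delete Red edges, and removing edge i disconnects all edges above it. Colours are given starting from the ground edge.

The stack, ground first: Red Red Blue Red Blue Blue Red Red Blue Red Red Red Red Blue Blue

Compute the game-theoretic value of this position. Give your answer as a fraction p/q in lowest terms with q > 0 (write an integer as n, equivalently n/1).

Recurse on prefixes of the 15-edge string Red Red Blue Red Blue Blue Red Red Blue Red Red Red Red Blue Blue:
g_1 [R]  L=[·]  R=[0]  — -1
g_2 [RR]  L=[·]  R=[-1; 0]  — -2
g_3 [RRB]  L=[-2]  R=[-1; 0]  — -3/2
g_4 [RRBR]  L=[-2]  R=[-3/2; -1; 0]  — -7/4
g_5 [RRBRB]  L=[-2; -7/4]  R=[-3/2; -1; 0]  — -13/8
g_6 [RRBRBB]  L=[-2; -7/4; -13/8]  R=[-3/2; -1; 0]  — -25/16
g_7 [RRBRBBR]  L=[-2; -7/4; -13/8]  R=[-25/16; -3/2; -1; 0]  — -51/32
g_8 [RRBRBBRR]  L=[-2; -7/4; -13/8]  R=[-51/32; -25/16; -3/2; -1; 0]  — -103/64
g_9 [RRBRBBRRB]  L=[-2; -7/4; -13/8; -103/64]  R=[-51/32; -25/16; -3/2; -1; 0]  — -205/128
g_10 [RRBRBBRRBR]  L=[-2; -7/4; -13/8; -103/64]  R=[-205/128; -51/32; -25/16; -3/2; -1; 0]  — -411/256
g_11 [RRBRBBRRBRR]  L=[-2; -7/4; -13/8; -103/64]  R=[-411/256; -205/128; -51/32; -25/16; -3/2; -1; 0]  — -823/512
g_12 [RRBRBBRRBRRR]  L=[-2; -7/4; -13/8; -103/64]  R=[-823/512; -411/256; -205/128; -51/32; -25/16; -3/2; -1; 0]  — -1647/1024
g_13 [RRBRBBRRBRRRR]  L=[-2; -7/4; -13/8; -103/64]  R=[-1647/1024; -823/512; -411/256; -205/128; -51/32; -25/16; -3/2; -1; 0]  — -3295/2048
g_14 [RRBRBBRRBRRRRB]  L=[-2; -7/4; -13/8; -103/64; -3295/2048]  R=[-1647/1024; -823/512; -411/256; -205/128; -51/32; -25/16; -3/2; -1; 0]  — -6589/4096
g_15 [RRBRBBRRBRRRRBB]  L=[-2; -7/4; -13/8; -103/64; -3295/2048; -6589/4096]  R=[-1647/1024; -823/512; -411/256; -205/128; -51/32; -25/16; -3/2; -1; 0]  — -13177/8192

-13177/8192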